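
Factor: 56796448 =2^5*829^1*2141^1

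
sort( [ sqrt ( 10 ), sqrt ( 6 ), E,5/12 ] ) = [5/12, sqrt(6 ), E,  sqrt( 10)]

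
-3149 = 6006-9155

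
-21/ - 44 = 21/44  =  0.48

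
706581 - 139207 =567374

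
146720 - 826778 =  - 680058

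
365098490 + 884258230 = 1249356720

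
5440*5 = 27200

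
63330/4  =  31665/2 = 15832.50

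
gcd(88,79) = 1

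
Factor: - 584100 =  - 2^2*3^2*5^2*11^1*59^1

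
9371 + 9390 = 18761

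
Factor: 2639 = 7^1 * 13^1 * 29^1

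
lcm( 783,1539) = 44631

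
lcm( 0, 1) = 0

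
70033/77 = 70033/77 =909.52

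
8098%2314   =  1156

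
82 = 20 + 62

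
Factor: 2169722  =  2^1*29^1*37409^1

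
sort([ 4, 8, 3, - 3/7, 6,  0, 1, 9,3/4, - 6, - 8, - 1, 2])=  [ - 8, - 6, - 1, - 3/7,0,3/4, 1,2,3 , 4, 6, 8, 9]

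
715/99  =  7 + 2/9 = 7.22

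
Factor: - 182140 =  -  2^2*5^1*7^1*1301^1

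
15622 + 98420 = 114042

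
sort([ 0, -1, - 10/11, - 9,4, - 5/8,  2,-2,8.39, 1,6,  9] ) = [ -9, -2,- 1, - 10/11, - 5/8, 0,1, 2, 4,6,8.39, 9 ]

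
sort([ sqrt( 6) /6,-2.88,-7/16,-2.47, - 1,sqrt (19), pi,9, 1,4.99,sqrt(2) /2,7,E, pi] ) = [ - 2.88, - 2.47,-1,-7/16,sqrt( 6)/6,sqrt (2) /2, 1,  E, pi,pi,sqrt( 19),4.99,7,9] 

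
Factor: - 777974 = - 2^1 * 19^1*59^1*347^1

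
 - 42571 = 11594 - 54165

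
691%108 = 43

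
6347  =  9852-3505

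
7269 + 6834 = 14103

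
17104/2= 8552 = 8552.00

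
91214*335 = 30556690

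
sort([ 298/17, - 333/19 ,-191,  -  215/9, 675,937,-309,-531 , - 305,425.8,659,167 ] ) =[ - 531, - 309, - 305, - 191, -215/9, - 333/19, 298/17,167, 425.8,659, 675,937 ] 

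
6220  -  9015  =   - 2795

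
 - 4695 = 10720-15415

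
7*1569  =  10983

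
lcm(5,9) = 45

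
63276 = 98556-35280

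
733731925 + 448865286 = 1182597211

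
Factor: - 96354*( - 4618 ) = 444962772 = 2^2 * 3^2*53^1 * 101^1*2309^1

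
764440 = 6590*116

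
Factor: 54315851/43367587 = 19^1*401^1*7129^1 *43367587^( - 1 ) 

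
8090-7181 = 909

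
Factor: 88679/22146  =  2^ (-1 ) * 3^( - 1)*71^1*1249^1*3691^( - 1) 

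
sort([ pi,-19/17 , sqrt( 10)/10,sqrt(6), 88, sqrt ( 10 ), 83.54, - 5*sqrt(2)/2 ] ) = [ - 5*sqrt (2 ) /2, - 19/17 , sqrt( 10) /10,sqrt ( 6),pi,sqrt( 10), 83.54,88]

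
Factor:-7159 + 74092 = 66933  =  3^3*37^1 * 67^1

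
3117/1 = 3117 = 3117.00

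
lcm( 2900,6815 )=136300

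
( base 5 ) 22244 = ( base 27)248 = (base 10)1574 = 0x626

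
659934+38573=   698507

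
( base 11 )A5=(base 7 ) 223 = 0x73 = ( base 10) 115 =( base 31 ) 3m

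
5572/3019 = 1 + 2553/3019 = 1.85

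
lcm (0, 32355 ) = 0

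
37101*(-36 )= -1335636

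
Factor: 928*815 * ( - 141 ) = -2^5*3^1*5^1* 29^1*47^1*163^1 = - 106641120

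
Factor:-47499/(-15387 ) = 23^ (-1 )*71^1=71/23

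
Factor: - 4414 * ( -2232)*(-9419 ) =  - 92796440112 = - 2^4*3^2*  31^1*2207^1*9419^1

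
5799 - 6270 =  - 471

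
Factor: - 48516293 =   -  7^1*173^1 * 40063^1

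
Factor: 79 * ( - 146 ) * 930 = - 10726620 = - 2^2*3^1*5^1 * 31^1*73^1*79^1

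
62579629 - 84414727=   -  21835098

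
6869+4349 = 11218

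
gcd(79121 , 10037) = 1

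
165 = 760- 595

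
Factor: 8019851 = 7^1*1145693^1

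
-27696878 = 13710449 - 41407327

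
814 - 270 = 544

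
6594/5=6594/5 = 1318.80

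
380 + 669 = 1049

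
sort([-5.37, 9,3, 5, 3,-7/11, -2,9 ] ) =[ - 5.37, - 2, - 7/11,  3, 3,5,  9,9] 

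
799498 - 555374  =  244124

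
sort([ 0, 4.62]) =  [ 0,  4.62]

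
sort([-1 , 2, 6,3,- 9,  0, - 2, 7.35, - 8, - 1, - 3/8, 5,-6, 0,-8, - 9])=[ - 9, -9, - 8, - 8, -6,  -  2, - 1, - 1 ,-3/8, 0, 0, 2, 3,5,  6,7.35]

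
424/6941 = 424/6941=0.06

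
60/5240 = 3/262 = 0.01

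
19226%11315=7911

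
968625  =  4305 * 225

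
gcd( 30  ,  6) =6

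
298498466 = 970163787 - 671665321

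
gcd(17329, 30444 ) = 43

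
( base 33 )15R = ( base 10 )1281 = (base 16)501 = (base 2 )10100000001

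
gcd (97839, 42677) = 1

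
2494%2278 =216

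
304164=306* 994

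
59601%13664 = 4945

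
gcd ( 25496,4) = 4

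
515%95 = 40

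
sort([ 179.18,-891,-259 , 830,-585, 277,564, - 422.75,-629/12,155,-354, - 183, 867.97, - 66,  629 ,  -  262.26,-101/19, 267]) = [ - 891,-585,-422.75,-354, - 262.26, - 259,- 183, - 66, - 629/12, - 101/19,155,179.18 , 267, 277,564,629, 830,867.97]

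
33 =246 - 213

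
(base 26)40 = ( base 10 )104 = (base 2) 1101000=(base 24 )48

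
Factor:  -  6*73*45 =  - 19710= - 2^1*3^3*5^1 * 73^1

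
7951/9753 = 7951/9753 = 0.82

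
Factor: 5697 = 3^3 * 211^1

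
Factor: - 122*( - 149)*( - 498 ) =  -2^2*3^1*61^1* 83^1*149^1 = - 9052644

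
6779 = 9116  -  2337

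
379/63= 379/63 = 6.02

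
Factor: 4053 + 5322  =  3^1*5^5=9375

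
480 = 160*3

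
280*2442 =683760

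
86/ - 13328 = -43/6664 = - 0.01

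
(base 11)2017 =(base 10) 2680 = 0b101001111000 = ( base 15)BDA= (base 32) 2jo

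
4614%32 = 6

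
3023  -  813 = 2210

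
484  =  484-0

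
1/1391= 1/1391 = 0.00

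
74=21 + 53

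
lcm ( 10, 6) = 30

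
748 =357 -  - 391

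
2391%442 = 181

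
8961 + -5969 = 2992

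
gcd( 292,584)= 292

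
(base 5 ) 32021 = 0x858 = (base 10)2136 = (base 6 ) 13520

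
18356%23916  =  18356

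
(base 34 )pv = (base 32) rh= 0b1101110001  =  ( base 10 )881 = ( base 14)46D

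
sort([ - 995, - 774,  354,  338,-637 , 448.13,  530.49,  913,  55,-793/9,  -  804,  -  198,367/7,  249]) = [-995,-804,-774, - 637, - 198,-793/9,367/7 , 55,249,338,354,  448.13,530.49,  913]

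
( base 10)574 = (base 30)j4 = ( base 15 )284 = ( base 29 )jn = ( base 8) 1076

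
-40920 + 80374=39454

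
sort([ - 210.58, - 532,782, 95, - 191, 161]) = [ - 532, - 210.58, - 191,95, 161,782]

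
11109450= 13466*825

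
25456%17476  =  7980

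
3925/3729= 3925/3729 = 1.05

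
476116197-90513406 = 385602791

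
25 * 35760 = 894000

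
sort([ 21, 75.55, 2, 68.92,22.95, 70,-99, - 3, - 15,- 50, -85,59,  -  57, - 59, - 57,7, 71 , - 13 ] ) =[ - 99,-85, - 59, - 57, - 57, - 50, - 15, - 13, - 3 , 2,7,21,22.95, 59, 68.92, 70, 71, 75.55]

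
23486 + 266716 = 290202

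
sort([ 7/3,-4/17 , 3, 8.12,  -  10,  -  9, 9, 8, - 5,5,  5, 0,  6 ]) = [  -  10 , - 9, - 5, - 4/17,0, 7/3, 3,5,5,  6,8, 8.12,9 ] 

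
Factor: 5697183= 3^1*1291^1*1471^1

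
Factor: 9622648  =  2^3*7^1*23^1*31^1*241^1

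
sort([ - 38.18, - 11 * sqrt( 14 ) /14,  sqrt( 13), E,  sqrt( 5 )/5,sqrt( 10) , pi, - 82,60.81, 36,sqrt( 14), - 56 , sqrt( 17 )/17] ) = [ - 82, - 56, - 38.18, - 11*sqrt( 14)/14,sqrt(17 )/17, sqrt( 5 )/5, E, pi,sqrt( 10), sqrt( 13 ),sqrt(14), 36, 60.81]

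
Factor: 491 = 491^1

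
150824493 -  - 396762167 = 547586660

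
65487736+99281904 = 164769640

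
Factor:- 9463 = - 9463^1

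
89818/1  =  89818 = 89818.00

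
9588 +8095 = 17683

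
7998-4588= 3410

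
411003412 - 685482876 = - 274479464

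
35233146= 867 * 40638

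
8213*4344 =35677272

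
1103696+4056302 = 5159998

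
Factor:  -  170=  - 2^1*5^1*17^1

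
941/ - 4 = -941/4 = -235.25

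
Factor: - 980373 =-3^1 * 17^1*47^1*409^1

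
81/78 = 27/26 = 1.04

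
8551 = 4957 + 3594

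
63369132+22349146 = 85718278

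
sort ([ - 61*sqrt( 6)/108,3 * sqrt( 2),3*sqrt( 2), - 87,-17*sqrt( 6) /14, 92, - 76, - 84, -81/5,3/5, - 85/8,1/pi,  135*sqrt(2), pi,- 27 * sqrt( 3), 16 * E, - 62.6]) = [-87,-84,- 76, - 62.6,-27*sqrt( 3 ), - 81/5,  -  85/8,-17 * sqrt( 6) /14, - 61 * sqrt(6 ) /108 , 1/pi,3/5 , pi, 3*sqrt(2), 3 * sqrt( 2 ), 16*E, 92, 135*sqrt(2 )]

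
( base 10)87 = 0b1010111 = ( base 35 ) 2h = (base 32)2N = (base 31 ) 2p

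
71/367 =71/367 = 0.19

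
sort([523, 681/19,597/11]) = [681/19,597/11,523] 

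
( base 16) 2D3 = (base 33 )LU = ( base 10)723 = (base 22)1AJ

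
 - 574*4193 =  - 2406782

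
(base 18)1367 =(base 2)1101100000111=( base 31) 766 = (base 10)6919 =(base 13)31C3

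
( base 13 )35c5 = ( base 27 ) aba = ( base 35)672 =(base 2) 1110110101101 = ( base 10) 7597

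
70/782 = 35/391= 0.09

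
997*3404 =3393788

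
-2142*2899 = -6209658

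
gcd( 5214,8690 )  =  1738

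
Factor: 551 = 19^1*29^1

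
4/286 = 2/143 = 0.01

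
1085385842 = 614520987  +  470864855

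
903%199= 107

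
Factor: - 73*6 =-2^1 * 3^1 * 73^1= -438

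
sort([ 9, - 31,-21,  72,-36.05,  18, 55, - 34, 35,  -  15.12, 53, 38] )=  [  -  36.05,-34, - 31, - 21, - 15.12, 9,18, 35, 38,53, 55, 72]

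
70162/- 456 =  - 154 + 31/228= - 153.86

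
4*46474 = 185896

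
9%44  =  9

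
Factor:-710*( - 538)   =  2^2* 5^1*  71^1*269^1= 381980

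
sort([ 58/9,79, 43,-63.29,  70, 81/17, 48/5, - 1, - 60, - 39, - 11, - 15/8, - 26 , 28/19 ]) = [ - 63.29, - 60, - 39, - 26,  -  11, - 15/8, - 1,  28/19, 81/17,58/9,48/5,43, 70, 79]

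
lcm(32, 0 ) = 0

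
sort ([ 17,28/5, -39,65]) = [ - 39,  28/5, 17,65 ]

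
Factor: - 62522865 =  - 3^2*5^1 *61^1 * 22777^1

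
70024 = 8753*8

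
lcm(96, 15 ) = 480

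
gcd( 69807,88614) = 3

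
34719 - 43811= - 9092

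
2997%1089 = 819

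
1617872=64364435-62746563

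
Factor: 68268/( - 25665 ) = -22756/8555 = -2^2  *5^ (  -  1)*29^(  -  1 )*59^( - 1)*5689^1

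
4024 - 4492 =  - 468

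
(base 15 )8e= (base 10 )134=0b10000110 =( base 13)A4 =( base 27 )4Q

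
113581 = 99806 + 13775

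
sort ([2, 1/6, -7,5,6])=[ - 7,1/6, 2,5,6]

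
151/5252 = 151/5252 = 0.03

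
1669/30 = 55 + 19/30 = 55.63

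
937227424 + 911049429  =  1848276853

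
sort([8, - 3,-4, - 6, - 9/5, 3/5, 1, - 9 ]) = [ - 9, - 6 , - 4, - 3, - 9/5, 3/5,1, 8]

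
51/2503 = 51/2503 = 0.02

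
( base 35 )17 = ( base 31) 1B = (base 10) 42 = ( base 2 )101010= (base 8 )52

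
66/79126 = 33/39563 = 0.00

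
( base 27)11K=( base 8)1410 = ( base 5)11101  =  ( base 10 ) 776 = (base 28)rk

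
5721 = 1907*3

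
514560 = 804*640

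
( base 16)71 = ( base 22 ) 53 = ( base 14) 81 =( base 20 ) 5D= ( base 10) 113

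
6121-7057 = -936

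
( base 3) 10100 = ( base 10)90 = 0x5A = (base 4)1122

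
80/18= 40/9 = 4.44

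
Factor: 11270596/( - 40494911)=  - 2^2*61^( - 1 ) * 89^( - 1 )*7459^( - 1)*2817649^1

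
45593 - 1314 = 44279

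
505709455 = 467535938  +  38173517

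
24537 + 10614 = 35151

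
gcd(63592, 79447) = 1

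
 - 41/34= - 41/34 = - 1.21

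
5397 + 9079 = 14476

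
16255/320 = 50 + 51/64= 50.80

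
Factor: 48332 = 2^2*43^1*281^1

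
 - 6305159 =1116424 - 7421583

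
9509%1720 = 909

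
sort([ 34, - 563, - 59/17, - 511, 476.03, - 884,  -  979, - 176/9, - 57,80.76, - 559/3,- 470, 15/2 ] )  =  [ - 979  ,  -  884,-563, - 511,-470, - 559/3 , - 57, -176/9, - 59/17, 15/2,  34, 80.76, 476.03]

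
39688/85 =39688/85 = 466.92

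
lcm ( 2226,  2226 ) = 2226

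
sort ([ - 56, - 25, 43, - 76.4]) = [ - 76.4,-56, - 25,  43] 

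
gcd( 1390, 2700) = 10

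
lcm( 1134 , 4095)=73710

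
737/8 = 92 + 1/8 =92.12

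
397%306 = 91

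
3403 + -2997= 406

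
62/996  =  31/498  =  0.06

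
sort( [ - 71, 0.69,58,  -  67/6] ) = [ - 71, - 67/6, 0.69,58]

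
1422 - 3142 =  - 1720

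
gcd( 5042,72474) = 2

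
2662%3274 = 2662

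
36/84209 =36/84209 = 0.00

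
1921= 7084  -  5163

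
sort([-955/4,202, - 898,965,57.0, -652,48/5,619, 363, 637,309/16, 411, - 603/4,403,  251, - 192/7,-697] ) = [ -898, - 697, - 652,-955/4,  -  603/4,-192/7, 48/5,309/16,57.0,202,251,363,403, 411,619,  637,965]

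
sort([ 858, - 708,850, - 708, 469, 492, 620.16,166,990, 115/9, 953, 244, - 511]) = [ - 708, - 708,  -  511,115/9, 166,  244, 469, 492,620.16, 850 , 858,953, 990]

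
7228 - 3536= 3692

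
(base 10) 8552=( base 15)2802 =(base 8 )20550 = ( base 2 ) 10000101101000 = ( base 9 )12652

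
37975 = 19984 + 17991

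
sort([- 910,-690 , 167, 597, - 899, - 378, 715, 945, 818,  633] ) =[  -  910,  -  899 , - 690, - 378, 167 , 597, 633, 715,  818,945]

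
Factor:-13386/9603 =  - 46/33 = -2^1*3^( - 1)*11^ ( - 1)*23^1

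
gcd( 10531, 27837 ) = 1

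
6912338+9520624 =16432962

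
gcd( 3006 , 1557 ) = 9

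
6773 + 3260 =10033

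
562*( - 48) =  - 26976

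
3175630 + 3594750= 6770380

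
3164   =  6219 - 3055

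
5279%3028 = 2251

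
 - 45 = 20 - 65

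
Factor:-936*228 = -2^5*3^3*13^1*19^1 = -  213408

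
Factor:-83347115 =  - 5^1*43^1*107^1 * 3623^1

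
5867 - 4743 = 1124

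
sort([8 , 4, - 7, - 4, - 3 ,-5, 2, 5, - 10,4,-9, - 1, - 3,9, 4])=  [ - 10, - 9, - 7, - 5, - 4,-3, - 3,  -  1,2,4, 4,4,5,8 , 9 ] 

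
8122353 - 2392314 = 5730039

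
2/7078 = 1/3539=0.00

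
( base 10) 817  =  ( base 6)3441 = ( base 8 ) 1461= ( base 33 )op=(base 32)PH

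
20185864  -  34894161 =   -  14708297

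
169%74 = 21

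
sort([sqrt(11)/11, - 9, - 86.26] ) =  [-86.26, - 9,sqrt( 11 ) /11] 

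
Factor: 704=2^6*11^1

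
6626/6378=3313/3189 = 1.04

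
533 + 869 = 1402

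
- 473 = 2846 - 3319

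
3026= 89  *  34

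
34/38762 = 17/19381 = 0.00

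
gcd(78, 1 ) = 1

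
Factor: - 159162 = - 2^1 * 3^1*41^1*647^1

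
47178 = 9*5242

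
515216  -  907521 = - 392305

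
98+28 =126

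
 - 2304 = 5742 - 8046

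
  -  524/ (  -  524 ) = 1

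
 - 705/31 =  -23  +  8/31 =- 22.74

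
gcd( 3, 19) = 1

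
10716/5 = 10716/5 = 2143.20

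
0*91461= 0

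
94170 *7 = 659190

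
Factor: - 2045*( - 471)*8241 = 7937689995  =  3^2*5^1 * 41^1*67^1*157^1 * 409^1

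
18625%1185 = 850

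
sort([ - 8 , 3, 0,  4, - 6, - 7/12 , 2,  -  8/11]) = [ - 8, - 6, - 8/11, - 7/12,0,  2, 3,4]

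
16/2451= 16/2451 = 0.01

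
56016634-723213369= - 667196735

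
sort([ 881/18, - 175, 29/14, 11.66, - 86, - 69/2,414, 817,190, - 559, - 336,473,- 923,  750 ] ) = [ -923, - 559 , - 336,  -  175,  -  86, - 69/2, 29/14, 11.66, 881/18, 190, 414, 473, 750, 817 ] 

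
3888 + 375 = 4263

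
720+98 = 818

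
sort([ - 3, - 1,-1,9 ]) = [ - 3,-1, - 1, 9] 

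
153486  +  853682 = 1007168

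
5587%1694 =505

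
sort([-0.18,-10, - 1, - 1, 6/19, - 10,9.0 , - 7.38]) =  [ - 10, - 10, - 7.38 , - 1 , - 1, - 0.18,6/19, 9.0]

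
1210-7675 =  - 6465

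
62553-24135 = 38418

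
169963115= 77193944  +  92769171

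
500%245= 10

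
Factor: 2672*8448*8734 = 197153071104 =2^13 * 3^1*11^2*167^1*397^1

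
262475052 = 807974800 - 545499748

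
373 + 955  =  1328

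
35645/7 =5092 + 1/7 = 5092.14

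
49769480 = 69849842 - 20080362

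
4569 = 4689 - 120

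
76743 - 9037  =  67706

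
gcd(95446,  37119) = 1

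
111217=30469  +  80748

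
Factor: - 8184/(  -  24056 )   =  3^1*11^1*97^( - 1) =33/97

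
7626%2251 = 873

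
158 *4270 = 674660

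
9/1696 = 9/1696 = 0.01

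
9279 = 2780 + 6499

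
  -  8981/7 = - 1283 = - 1283.00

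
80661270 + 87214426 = 167875696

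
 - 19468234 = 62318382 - 81786616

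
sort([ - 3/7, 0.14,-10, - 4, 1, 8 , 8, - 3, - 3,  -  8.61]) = [ - 10,  -  8.61, - 4,-3,- 3, - 3/7,0.14, 1,  8, 8] 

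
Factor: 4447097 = 2081^1*2137^1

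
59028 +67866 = 126894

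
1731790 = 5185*334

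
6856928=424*16172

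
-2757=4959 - 7716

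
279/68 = 279/68  =  4.10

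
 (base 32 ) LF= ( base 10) 687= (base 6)3103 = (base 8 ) 1257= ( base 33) kr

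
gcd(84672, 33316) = 4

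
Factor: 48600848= 2^4*113^1*26881^1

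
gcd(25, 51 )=1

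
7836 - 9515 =- 1679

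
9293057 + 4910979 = 14204036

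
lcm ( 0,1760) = 0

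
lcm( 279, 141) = 13113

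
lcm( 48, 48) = 48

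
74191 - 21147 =53044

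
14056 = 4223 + 9833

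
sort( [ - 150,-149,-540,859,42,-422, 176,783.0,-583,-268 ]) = [ -583,-540, - 422, - 268, -150,  -  149, 42,176,783.0,859]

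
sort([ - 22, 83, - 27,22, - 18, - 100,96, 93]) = [ - 100, - 27, - 22, - 18,22, 83,93,96]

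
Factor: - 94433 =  - 94433^1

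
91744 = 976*94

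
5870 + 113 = 5983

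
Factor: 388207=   103^1*  3769^1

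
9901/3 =9901/3 = 3300.33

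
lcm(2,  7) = 14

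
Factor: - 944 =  - 2^4*59^1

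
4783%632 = 359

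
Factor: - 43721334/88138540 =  -2^(-1 )*3^2*5^( - 1)*7^(-1)*17^(  -  1 ) * 29^( - 1 ) * 41^1*1277^(- 1 )*59243^1 =-  21860667/44069270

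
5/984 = 5/984 = 0.01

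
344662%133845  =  76972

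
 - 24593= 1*( - 24593 ) 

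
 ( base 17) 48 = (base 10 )76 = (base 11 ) 6a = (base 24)34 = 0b1001100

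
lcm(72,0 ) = 0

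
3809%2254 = 1555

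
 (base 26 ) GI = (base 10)434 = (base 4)12302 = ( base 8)662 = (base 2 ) 110110010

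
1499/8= 187 + 3/8 = 187.38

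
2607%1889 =718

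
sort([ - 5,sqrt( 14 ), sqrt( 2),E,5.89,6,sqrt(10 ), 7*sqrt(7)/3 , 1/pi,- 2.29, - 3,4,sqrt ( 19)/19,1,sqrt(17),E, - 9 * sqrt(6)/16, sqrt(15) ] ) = [ - 5, -3, - 2.29, - 9*sqrt( 6)/16,sqrt( 19)/19,1/pi,1,sqrt( 2 ), E, E,  sqrt( 10),sqrt( 14),sqrt(15),4,sqrt( 17 ), 5.89,6,7*sqrt(7 )/3]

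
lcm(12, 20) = 60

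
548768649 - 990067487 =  - 441298838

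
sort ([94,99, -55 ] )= [ - 55,94,99 ]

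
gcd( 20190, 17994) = 6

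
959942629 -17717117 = 942225512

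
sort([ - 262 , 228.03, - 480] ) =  [ - 480, - 262 , 228.03 ]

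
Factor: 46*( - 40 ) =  - 1840= - 2^4*5^1*23^1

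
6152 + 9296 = 15448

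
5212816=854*6104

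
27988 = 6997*4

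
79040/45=15808/9 = 1756.44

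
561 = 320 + 241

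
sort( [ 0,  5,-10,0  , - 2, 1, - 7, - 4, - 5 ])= [ - 10, - 7,- 5,-4,-2,0, 0, 1,5]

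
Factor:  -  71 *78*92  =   - 2^3 * 3^1 * 13^1 * 23^1*71^1 = - 509496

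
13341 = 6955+6386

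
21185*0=0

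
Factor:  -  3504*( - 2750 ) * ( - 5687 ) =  - 2^5*3^1*5^3*11^3*47^1 * 73^1 = - 54799932000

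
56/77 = 8/11 =0.73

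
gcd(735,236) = 1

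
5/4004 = 5/4004 =0.00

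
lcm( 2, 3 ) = 6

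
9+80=89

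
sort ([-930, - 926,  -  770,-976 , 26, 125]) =[ - 976, - 930 ,  -  926, - 770,26,125 ] 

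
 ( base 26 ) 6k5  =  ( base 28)5NH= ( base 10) 4581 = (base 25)786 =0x11E5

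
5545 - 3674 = 1871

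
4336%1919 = 498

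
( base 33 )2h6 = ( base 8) 5271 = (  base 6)20413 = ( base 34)2CP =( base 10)2745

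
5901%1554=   1239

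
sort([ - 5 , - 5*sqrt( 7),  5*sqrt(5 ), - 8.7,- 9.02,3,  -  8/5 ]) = [ - 5*sqrt(7), - 9.02, - 8.7,-5, - 8/5, 3,  5*sqrt( 5 )] 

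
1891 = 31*61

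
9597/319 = 30+27/319 = 30.08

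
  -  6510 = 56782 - 63292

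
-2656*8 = -21248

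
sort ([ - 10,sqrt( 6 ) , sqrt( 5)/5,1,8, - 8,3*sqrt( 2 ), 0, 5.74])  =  [ - 10, - 8, 0,sqrt( 5)/5,1, sqrt( 6),3*sqrt( 2), 5.74,8 ]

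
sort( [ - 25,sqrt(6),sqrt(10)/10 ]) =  [ - 25, sqrt( 10 )/10,sqrt(6) ] 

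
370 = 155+215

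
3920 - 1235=2685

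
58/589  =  58/589=0.10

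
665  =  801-136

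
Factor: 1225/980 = 5/4 = 2^ (-2) * 5^1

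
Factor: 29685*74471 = 2210671635 = 3^1*5^1*1979^1*74471^1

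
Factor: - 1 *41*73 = - 41^1*73^1 = - 2993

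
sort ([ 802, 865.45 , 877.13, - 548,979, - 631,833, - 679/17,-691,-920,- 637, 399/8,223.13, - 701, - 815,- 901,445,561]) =[-920, - 901,-815, - 701,-691, - 637 , - 631, - 548,  -  679/17 , 399/8,223.13, 445, 561,802,833, 865.45,877.13, 979] 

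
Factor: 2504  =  2^3*313^1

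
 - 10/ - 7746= 5/3873 =0.00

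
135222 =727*186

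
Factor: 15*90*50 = 67500 = 2^2*3^3*5^4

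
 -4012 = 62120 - 66132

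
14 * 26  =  364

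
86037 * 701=60311937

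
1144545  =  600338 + 544207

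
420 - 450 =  -30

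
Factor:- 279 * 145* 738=-29855790 = -2^1*3^4 * 5^1*29^1*31^1 * 41^1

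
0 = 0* 1696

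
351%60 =51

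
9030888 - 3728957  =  5301931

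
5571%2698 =175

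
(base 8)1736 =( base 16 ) 3DE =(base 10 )990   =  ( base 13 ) 5B2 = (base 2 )1111011110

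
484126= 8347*58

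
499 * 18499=9231001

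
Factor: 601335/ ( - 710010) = - 2^( - 1)*7^(-2 ) * 83^1 = -83/98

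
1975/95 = 20 + 15/19 = 20.79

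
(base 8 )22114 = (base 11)6A88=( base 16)244c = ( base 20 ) 134c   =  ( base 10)9292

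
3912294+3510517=7422811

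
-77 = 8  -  85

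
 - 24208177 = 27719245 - 51927422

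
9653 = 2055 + 7598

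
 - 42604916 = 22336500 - 64941416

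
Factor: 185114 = 2^1*92557^1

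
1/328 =1/328 = 0.00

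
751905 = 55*13671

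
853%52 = 21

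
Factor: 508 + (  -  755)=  - 13^1*19^1 = - 247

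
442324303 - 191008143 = 251316160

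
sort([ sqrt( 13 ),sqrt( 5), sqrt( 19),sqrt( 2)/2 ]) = [sqrt (2)/2, sqrt (5),sqrt( 13 ),sqrt( 19)] 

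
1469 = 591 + 878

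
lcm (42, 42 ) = 42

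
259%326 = 259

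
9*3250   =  29250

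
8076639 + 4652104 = 12728743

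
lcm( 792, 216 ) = 2376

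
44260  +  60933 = 105193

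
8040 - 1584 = 6456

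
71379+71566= 142945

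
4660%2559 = 2101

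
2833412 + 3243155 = 6076567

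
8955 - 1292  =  7663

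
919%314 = 291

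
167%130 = 37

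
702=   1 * 702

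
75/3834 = 25/1278 = 0.02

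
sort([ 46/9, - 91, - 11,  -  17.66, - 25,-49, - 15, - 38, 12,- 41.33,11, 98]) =[ - 91, - 49 , - 41.33,-38, - 25, - 17.66, - 15, - 11,46/9, 11,12 , 98] 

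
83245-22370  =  60875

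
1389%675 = 39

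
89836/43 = 89836/43 =2089.21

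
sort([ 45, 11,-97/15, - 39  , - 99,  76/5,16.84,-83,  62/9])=[-99,-83, - 39,- 97/15,62/9,11, 76/5, 16.84,45] 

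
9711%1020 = 531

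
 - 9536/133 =  -  9536/133 = -71.70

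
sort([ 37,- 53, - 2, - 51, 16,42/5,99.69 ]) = [ - 53, - 51,  -  2, 42/5, 16,37, 99.69 ]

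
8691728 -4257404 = 4434324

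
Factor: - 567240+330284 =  - 2^2*59239^1 = - 236956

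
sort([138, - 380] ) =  [ - 380,138 ]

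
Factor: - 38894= -2^1*19447^1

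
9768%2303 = 556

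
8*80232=641856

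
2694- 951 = 1743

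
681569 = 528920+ 152649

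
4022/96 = 2011/48  =  41.90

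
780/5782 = 390/2891 = 0.13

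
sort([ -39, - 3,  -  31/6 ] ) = [ - 39, -31/6, - 3 ]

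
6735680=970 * 6944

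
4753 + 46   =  4799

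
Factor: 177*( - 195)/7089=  - 3^1*5^1 *13^1*17^(- 1 )*59^1*139^( - 1 ) = - 11505/2363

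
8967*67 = 600789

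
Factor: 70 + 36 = 2^1*53^1 = 106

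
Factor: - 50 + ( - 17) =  - 67=- 67^1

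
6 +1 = 7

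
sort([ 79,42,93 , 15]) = [ 15,42,79,  93]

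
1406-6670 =-5264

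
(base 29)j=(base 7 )25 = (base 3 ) 201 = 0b10011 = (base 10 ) 19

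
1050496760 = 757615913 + 292880847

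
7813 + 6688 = 14501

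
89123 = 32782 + 56341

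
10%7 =3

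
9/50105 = 9/50105 =0.00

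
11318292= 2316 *4887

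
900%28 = 4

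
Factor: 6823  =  6823^1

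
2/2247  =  2/2247= 0.00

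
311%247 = 64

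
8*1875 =15000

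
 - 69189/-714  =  96+ 215/238 = 96.90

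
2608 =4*652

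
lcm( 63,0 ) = 0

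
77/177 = 77/177 = 0.44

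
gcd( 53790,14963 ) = 1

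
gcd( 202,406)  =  2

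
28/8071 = 4/1153 =0.00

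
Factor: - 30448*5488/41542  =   - 83549312/20771 = -  2^7*7^3*11^1*173^1 * 20771^( - 1) 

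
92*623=57316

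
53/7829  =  53/7829= 0.01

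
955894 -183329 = 772565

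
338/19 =17 + 15/19 = 17.79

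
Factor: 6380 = 2^2*5^1*11^1 * 29^1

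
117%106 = 11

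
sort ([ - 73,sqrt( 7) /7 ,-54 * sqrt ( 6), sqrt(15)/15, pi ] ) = [ - 54*sqrt( 6), - 73,sqrt( 15) /15,sqrt( 7 )/7,pi]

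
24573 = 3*8191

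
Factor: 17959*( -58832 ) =-2^4*3677^1*17959^1 = - 1056563888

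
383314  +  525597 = 908911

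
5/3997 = 5/3997 = 0.00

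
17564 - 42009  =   - 24445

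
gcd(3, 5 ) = 1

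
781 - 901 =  -120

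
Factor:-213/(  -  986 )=2^ ( - 1 )*3^1*17^( - 1)*29^( - 1 )*71^1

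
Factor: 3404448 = 2^5*3^2*11821^1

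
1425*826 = 1177050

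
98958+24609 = 123567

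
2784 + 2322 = 5106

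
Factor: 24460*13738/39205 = 2^3*1223^1 * 6869^1* 7841^(- 1) = 67206296/7841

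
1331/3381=1331/3381=0.39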